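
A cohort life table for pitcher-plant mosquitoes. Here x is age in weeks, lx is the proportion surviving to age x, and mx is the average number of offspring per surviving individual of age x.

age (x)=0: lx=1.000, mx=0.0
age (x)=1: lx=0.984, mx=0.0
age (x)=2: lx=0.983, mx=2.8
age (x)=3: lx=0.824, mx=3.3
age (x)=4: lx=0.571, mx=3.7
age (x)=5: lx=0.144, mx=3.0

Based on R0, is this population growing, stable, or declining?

R0 = Σ lx·mx = 0 + 0 + 2.7524 + 2.7192 + 2.1127 + 0.432 = 8.0163
R0 > 1, so the population is growing.

growing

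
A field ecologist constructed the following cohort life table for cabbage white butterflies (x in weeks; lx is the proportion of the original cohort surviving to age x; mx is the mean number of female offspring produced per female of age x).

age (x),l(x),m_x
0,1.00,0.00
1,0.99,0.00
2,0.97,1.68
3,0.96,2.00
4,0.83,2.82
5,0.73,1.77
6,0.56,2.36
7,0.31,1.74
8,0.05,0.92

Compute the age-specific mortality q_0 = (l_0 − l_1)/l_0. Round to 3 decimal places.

q_0 = (l_0 − l_1) / l_0 = (1 − 0.99) / 1
     = 0.01 / 1 = 0.01 → 0.010

0.010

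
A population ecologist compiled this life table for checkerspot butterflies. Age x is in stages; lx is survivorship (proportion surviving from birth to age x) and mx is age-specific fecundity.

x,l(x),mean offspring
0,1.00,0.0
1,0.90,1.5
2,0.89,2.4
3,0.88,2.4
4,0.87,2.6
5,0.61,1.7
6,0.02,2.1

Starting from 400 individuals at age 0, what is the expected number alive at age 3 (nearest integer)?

Expected survivors = N0 · l_3 = 400 × 0.88 = 352 → 352

352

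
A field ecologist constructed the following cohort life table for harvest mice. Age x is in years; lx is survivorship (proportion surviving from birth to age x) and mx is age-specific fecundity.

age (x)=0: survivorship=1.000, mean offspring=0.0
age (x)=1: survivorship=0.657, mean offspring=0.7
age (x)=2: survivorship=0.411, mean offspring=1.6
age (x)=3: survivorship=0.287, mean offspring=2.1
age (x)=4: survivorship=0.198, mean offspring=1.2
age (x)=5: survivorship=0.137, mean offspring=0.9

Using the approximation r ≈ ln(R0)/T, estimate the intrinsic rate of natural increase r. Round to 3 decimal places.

0.296

R0 = Σ lx·mx = 0 + 0.4599 + 0.6576 + 0.6027 + 0.2376 + 0.1233 = 2.0811
Σ x·lx·mx = 5.1501; T = 5.1501/2.0811 = 2.4747…
r ≈ ln(R0)/T = ln(2.0811)/2.4747… = 0.29616… → 0.296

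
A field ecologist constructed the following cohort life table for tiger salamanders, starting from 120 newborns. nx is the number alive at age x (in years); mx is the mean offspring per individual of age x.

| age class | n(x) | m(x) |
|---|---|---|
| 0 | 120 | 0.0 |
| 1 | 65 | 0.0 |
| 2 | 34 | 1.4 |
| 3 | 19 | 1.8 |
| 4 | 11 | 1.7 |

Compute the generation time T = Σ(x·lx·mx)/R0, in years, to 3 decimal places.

2.712

lx = nx/n0 = nx/120: 1, 0.54167…, 0.28333…, 0.15833…, 0.09167…
lx·mx: 0, 0, 0.396667…, 0.285…, 0.155833… → R0 = 0.8375…
x·lx·mx: 0, 0, 0.793333…, 0.855…, 0.623333… → Σ = 2.271667…
T = 2.271667… / 0.8375… = 2.712438… → 2.712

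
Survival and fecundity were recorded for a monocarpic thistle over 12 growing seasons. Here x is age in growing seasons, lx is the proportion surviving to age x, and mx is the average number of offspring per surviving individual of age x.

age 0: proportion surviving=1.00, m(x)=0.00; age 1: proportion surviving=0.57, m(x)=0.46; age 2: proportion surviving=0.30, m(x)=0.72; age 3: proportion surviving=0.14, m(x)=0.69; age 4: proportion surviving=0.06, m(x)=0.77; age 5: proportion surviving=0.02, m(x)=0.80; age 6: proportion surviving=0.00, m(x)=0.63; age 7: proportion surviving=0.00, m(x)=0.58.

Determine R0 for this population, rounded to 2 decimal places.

0.64

lx·mx by age: 0, 0.2622, 0.216, 0.0966, 0.0462, 0.016, 0, 0
R0 = Σ lx·mx = 0.637 → 0.64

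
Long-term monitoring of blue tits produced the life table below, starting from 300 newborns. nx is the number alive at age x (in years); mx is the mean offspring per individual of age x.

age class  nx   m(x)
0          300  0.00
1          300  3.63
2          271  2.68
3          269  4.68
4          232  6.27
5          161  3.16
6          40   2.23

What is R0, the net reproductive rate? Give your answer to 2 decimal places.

17.09

lx = nx/n0 = nx/300: 1, 1, 0.90333…, 0.89667…, 0.77333…, 0.53667…, 0.13333…
lx·mx by age: 0, 3.63, 2.420933…, 4.1964…, 4.8488…, 1.695867…, 0.297333…
R0 = Σ lx·mx = 17.089333… → 17.09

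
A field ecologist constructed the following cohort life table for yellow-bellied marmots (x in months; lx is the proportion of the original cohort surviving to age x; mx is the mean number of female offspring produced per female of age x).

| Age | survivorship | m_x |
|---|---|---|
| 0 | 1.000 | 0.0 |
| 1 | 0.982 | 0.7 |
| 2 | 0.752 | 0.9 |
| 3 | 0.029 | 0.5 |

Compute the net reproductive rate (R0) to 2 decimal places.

lx·mx by age: 0, 0.6874, 0.6768, 0.0145
R0 = Σ lx·mx = 1.3787 → 1.38

1.38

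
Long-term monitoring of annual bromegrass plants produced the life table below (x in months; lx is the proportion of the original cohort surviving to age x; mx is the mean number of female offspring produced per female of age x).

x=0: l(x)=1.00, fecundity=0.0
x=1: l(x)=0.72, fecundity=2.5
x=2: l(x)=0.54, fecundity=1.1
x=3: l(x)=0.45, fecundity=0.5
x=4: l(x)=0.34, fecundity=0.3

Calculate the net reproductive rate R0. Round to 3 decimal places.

lx·mx by age: 0, 1.8, 0.594, 0.225, 0.102
R0 = Σ lx·mx = 2.721 → 2.721

2.721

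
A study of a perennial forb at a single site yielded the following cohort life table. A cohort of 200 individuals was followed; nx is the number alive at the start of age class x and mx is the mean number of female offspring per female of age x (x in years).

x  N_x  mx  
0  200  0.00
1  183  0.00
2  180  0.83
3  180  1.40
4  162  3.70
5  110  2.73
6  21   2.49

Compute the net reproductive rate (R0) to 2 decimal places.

lx = nx/n0 = nx/200: 1, 0.915, 0.9, 0.9, 0.81, 0.55, 0.105
lx·mx by age: 0, 0, 0.747, 1.26, 2.997, 1.5015, 0.26145
R0 = Σ lx·mx = 6.76695 → 6.77

6.77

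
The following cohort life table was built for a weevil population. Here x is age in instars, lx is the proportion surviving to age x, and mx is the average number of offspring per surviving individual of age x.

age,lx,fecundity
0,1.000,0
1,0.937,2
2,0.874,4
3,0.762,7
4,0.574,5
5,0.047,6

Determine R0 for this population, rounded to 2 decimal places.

lx·mx by age: 0, 1.874, 3.496, 5.334, 2.87, 0.282
R0 = Σ lx·mx = 13.856 → 13.86

13.86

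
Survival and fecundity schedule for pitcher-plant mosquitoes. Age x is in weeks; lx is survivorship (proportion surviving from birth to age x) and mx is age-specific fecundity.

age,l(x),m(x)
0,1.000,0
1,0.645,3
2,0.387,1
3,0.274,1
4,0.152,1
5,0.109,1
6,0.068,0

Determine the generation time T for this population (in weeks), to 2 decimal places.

lx·mx: 0, 1.935, 0.387, 0.274, 0.152, 0.109, 0 → R0 = 2.857
x·lx·mx: 0, 1.935, 0.774, 0.822, 0.608, 0.545, 0 → Σ = 4.684
T = 4.684 / 2.857 = 1.639482… → 1.64

1.64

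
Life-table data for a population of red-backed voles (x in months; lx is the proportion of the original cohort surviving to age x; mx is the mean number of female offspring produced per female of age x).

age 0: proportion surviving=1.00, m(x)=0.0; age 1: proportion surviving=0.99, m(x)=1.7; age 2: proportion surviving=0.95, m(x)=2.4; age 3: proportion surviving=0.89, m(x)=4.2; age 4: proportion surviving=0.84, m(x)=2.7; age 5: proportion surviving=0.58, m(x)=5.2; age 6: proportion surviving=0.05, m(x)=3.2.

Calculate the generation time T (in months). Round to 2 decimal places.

lx·mx: 0, 1.683, 2.28, 3.738, 2.268, 3.016, 0.16 → R0 = 13.145
x·lx·mx: 0, 1.683, 4.56, 11.214, 9.072, 15.08, 0.96 → Σ = 42.569
T = 42.569 / 13.145 = 3.238418… → 3.24

3.24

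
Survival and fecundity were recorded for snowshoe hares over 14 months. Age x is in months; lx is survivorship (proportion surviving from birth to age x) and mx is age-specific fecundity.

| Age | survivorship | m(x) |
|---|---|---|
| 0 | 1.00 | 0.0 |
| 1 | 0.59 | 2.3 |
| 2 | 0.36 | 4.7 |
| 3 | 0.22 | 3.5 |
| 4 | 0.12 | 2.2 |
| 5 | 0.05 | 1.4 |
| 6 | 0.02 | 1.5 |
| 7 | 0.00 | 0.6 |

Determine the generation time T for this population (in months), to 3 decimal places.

lx·mx: 0, 1.357, 1.692, 0.77, 0.264, 0.07, 0.03, 0 → R0 = 4.183
x·lx·mx: 0, 1.357, 3.384, 2.31, 1.056, 0.35, 0.18, 0 → Σ = 8.637
T = 8.637 / 4.183 = 2.064786… → 2.065

2.065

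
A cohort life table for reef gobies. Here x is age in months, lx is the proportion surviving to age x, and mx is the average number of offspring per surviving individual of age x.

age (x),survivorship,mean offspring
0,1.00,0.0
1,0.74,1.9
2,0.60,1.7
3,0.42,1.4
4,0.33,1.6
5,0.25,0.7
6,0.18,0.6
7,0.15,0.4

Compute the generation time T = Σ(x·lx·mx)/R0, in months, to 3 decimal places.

lx·mx: 0, 1.406, 1.02, 0.588, 0.528, 0.175, 0.108, 0.06 → R0 = 3.885
x·lx·mx: 0, 1.406, 2.04, 1.764, 2.112, 0.875, 0.648, 0.42 → Σ = 9.265
T = 9.265 / 3.885 = 2.384813… → 2.385

2.385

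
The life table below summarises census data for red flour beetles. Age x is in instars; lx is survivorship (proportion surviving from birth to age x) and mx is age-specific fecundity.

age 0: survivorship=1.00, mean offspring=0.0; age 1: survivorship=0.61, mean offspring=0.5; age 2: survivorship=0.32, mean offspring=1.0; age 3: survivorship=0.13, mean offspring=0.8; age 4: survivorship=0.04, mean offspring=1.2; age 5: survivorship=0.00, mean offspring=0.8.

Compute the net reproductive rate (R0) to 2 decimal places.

lx·mx by age: 0, 0.305, 0.32, 0.104, 0.048, 0
R0 = Σ lx·mx = 0.777 → 0.78

0.78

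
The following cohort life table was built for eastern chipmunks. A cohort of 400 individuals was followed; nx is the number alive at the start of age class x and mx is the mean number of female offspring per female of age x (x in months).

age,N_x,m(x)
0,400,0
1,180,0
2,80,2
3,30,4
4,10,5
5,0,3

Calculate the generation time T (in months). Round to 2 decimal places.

lx = nx/n0 = nx/400: 1, 0.45, 0.2, 0.075, 0.025, 0
lx·mx: 0, 0, 0.4, 0.3, 0.125, 0 → R0 = 0.825
x·lx·mx: 0, 0, 0.8, 0.9, 0.5, 0 → Σ = 2.2
T = 2.2 / 0.825 = 2.666667… → 2.67

2.67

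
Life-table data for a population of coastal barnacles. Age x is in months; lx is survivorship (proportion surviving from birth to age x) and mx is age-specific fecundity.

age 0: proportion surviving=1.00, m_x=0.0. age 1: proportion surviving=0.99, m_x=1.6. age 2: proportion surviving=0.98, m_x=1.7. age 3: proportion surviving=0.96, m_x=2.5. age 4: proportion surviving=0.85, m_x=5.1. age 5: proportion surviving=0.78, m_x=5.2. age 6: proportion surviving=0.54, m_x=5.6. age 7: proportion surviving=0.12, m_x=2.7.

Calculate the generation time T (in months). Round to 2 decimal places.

4.03

lx·mx: 0, 1.584, 1.666, 2.4, 4.335, 4.056, 3.024, 0.324 → R0 = 17.389
x·lx·mx: 0, 1.584, 3.332, 7.2, 17.34, 20.28, 18.144, 2.268 → Σ = 70.148
T = 70.148 / 17.389 = 4.034045… → 4.03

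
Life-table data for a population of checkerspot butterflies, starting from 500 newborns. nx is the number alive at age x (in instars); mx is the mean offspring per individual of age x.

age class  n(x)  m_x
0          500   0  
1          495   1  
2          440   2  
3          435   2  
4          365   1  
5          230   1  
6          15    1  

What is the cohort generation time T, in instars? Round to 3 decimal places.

2.650

lx = nx/n0 = nx/500: 1, 0.99, 0.88, 0.87, 0.73, 0.46, 0.03
lx·mx: 0, 0.99, 1.76, 1.74, 0.73, 0.46, 0.03 → R0 = 5.71
x·lx·mx: 0, 0.99, 3.52, 5.22, 2.92, 2.3, 0.18 → Σ = 15.13
T = 15.13 / 5.71 = 2.649737… → 2.650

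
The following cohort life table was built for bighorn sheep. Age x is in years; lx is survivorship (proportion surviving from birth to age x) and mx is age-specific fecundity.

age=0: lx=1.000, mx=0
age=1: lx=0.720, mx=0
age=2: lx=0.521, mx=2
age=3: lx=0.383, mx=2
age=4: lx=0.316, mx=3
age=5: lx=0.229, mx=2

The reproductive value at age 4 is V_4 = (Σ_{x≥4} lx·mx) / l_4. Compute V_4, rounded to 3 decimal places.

4.449

lx·mx for x ≥ 4: 0.948, 0.458 → sum = 1.406
V_4 = 1.406 / l_4 = 1.406 / 0.316 = 4.449367… → 4.449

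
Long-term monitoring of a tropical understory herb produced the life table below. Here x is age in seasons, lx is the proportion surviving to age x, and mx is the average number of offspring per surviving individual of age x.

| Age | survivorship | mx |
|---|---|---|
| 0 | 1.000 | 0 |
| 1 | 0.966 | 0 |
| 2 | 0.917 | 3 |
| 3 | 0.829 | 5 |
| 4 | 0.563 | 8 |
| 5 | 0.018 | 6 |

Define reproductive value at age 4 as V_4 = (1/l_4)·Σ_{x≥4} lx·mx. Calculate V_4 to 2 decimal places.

8.19

lx·mx for x ≥ 4: 4.504, 0.108 → sum = 4.612
V_4 = 4.612 / l_4 = 4.612 / 0.563 = 8.191829… → 8.19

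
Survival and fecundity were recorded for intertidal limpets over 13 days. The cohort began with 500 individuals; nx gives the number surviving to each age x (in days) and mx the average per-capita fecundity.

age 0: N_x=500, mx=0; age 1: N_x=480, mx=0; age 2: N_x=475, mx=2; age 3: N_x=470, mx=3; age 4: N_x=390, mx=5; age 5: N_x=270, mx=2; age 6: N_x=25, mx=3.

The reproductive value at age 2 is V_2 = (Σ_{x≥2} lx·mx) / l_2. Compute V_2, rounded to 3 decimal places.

10.368

lx = nx/n0 = nx/500: 1, 0.96, 0.95, 0.94, 0.78, 0.54, 0.05
lx·mx for x ≥ 2: 1.9, 2.82, 3.9, 1.08, 0.15 → sum = 9.85
V_2 = 9.85 / l_2 = 9.85 / 0.95 = 10.368421… → 10.368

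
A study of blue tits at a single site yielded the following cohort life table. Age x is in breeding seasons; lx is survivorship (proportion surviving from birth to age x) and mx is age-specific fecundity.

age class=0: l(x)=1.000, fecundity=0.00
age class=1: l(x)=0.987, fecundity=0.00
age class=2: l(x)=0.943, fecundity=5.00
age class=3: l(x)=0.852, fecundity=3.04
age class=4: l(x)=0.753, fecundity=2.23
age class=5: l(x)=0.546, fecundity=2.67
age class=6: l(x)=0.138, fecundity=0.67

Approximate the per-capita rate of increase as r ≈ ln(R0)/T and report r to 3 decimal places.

0.781

R0 = Σ lx·mx = 0 + 0 + 4.715 + 2.59008 + 1.67919 + 1.45782 + 0.09246 = 10.53455
Σ x·lx·mx = 31.76086; T = 31.76086/10.53455 = 3.01492…
r ≈ ln(R0)/T = ln(10.53455)/3.01492… = 0.781… → 0.781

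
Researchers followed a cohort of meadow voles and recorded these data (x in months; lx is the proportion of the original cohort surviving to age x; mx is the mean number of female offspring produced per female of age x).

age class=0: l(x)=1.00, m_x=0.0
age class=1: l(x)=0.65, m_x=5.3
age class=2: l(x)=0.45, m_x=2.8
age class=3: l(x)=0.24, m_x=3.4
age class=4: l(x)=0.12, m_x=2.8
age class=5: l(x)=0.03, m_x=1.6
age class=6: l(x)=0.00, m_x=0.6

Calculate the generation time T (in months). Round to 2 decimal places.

1.69

lx·mx: 0, 3.445, 1.26, 0.816, 0.336, 0.048, 0 → R0 = 5.905
x·lx·mx: 0, 3.445, 2.52, 2.448, 1.344, 0.24, 0 → Σ = 9.997
T = 9.997 / 5.905 = 1.692972… → 1.69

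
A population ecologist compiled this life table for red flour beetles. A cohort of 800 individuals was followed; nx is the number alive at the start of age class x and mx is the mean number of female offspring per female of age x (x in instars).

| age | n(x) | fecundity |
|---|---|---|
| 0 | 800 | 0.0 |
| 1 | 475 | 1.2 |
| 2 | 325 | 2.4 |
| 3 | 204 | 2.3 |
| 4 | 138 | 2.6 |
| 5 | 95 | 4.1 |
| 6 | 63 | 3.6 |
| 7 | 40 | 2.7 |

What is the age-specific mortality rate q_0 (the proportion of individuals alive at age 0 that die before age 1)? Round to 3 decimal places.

0.406

lx = nx/n0 = nx/800: 1, 0.59375, 0.40625, 0.255, 0.1725, 0.11875, 0.07875, 0.05
q_0 = (l_0 − l_1) / l_0 = (1 − 0.59375) / 1
     = 0.40625 / 1 = 0.40625 → 0.406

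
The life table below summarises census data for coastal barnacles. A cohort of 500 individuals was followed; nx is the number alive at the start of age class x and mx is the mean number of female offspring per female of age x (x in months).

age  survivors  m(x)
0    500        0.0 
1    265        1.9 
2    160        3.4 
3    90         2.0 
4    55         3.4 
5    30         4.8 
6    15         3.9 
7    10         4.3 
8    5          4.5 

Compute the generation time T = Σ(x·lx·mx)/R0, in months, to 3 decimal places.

2.634

lx = nx/n0 = nx/500: 1, 0.53, 0.32, 0.18, 0.11, 0.06, 0.03, 0.02, 0.01
lx·mx: 0, 1.007, 1.088, 0.36, 0.374, 0.288, 0.117, 0.086, 0.045 → R0 = 3.365
x·lx·mx: 0, 1.007, 2.176, 1.08, 1.496, 1.44, 0.702, 0.602, 0.36 → Σ = 8.863
T = 8.863 / 3.365 = 2.633878… → 2.634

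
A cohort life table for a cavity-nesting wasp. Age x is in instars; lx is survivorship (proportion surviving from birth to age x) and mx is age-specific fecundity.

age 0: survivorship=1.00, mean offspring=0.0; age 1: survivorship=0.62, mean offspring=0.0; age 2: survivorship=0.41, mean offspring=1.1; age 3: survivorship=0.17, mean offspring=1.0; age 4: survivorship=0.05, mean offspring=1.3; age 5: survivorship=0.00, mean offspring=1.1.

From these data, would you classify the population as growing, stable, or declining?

R0 = Σ lx·mx = 0 + 0 + 0.451 + 0.17 + 0.065 + 0 = 0.686
R0 < 1, so the population is declining.

declining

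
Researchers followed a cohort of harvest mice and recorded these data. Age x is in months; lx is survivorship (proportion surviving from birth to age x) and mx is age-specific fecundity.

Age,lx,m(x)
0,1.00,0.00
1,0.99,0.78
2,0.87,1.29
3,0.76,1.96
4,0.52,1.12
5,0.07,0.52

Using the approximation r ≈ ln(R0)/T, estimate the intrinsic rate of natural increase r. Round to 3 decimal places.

R0 = Σ lx·mx = 0 + 0.7722 + 1.1223 + 1.4896 + 0.5824 + 0.0364 = 4.0029
Σ x·lx·mx = 9.9972; T = 9.9972/4.0029 = 2.49749…
r ≈ ln(R0)/T = ln(4.0029)/2.49749… = 0.55537… → 0.555

0.555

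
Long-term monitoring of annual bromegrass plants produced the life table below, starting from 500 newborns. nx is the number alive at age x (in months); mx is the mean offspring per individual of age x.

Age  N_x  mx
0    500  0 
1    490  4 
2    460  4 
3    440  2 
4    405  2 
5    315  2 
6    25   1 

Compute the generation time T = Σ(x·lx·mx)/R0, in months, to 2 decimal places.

lx = nx/n0 = nx/500: 1, 0.98, 0.92, 0.88, 0.81, 0.63, 0.05
lx·mx: 0, 3.92, 3.68, 1.76, 1.62, 1.26, 0.05 → R0 = 12.29
x·lx·mx: 0, 3.92, 7.36, 5.28, 6.48, 6.3, 0.3 → Σ = 29.64
T = 29.64 / 12.29 = 2.411717… → 2.41

2.41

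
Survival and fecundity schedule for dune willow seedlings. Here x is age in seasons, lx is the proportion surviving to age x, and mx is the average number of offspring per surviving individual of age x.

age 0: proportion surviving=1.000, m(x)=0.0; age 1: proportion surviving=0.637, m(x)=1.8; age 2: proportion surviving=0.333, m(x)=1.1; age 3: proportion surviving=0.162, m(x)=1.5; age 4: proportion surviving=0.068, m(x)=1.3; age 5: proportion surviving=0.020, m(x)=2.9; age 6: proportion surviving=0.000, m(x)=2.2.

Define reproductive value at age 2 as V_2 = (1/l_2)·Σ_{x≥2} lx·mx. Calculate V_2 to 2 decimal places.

2.27

lx·mx for x ≥ 2: 0.3663, 0.243, 0.0884, 0.058, 0 → sum = 0.7557
V_2 = 0.7557 / l_2 = 0.7557 / 0.333 = 2.269369… → 2.27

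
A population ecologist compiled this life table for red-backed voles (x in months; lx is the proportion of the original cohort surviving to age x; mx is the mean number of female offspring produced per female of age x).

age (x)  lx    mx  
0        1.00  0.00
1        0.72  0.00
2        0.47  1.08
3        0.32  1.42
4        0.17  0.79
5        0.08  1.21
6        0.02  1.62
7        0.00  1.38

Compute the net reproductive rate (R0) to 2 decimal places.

1.23

lx·mx by age: 0, 0, 0.5076, 0.4544, 0.1343, 0.0968, 0.0324, 0
R0 = Σ lx·mx = 1.2255 → 1.23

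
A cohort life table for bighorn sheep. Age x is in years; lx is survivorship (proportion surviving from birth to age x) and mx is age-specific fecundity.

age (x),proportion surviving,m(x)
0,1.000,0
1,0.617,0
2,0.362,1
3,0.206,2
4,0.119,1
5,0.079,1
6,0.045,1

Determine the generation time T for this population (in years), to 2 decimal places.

lx·mx: 0, 0, 0.362, 0.412, 0.119, 0.079, 0.045 → R0 = 1.017
x·lx·mx: 0, 0, 0.724, 1.236, 0.476, 0.395, 0.27 → Σ = 3.101
T = 3.101 / 1.017 = 3.049164… → 3.05

3.05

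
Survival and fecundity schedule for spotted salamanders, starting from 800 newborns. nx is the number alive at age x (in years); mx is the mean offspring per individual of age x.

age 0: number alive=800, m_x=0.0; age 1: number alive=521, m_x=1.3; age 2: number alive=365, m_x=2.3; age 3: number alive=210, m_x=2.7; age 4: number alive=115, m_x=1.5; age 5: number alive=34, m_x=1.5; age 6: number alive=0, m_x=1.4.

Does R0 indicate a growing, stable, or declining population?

growing

lx = nx/n0 = nx/800: 1, 0.65125, 0.45625, 0.2625, 0.14375, 0.0425, 0
R0 = Σ lx·mx = 0 + 0.846625 + 1.049375 + 0.70875 + 0.215625 + 0.06375 + 0 = 2.884125
R0 > 1, so the population is growing.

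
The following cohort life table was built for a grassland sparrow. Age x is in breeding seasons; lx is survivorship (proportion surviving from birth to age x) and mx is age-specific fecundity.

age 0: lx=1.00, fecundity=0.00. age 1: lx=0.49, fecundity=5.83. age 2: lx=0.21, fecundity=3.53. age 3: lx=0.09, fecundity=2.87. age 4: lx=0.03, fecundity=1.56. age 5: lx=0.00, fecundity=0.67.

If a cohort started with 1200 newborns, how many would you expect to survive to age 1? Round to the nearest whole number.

588

Expected survivors = N0 · l_1 = 1200 × 0.49 = 588 → 588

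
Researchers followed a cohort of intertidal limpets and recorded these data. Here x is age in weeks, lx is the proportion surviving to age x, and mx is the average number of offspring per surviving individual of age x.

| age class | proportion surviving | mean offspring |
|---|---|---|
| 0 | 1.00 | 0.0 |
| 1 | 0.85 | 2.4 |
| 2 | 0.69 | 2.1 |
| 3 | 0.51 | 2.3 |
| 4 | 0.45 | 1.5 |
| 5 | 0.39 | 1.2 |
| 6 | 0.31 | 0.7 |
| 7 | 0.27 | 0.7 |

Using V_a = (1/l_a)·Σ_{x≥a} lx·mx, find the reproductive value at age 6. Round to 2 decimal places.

lx·mx for x ≥ 6: 0.217, 0.189 → sum = 0.406
V_6 = 0.406 / l_6 = 0.406 / 0.31 = 1.309677… → 1.31

1.31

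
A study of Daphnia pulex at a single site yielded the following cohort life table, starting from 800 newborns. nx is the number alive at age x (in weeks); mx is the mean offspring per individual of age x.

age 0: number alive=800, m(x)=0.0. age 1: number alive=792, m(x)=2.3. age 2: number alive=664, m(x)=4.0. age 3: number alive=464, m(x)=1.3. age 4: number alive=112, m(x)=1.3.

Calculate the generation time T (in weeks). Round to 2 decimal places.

1.82

lx = nx/n0 = nx/800: 1, 0.99, 0.83, 0.58, 0.14
lx·mx: 0, 2.277, 3.32, 0.754, 0.182 → R0 = 6.533
x·lx·mx: 0, 2.277, 6.64, 2.262, 0.728 → Σ = 11.907
T = 11.907 / 6.533 = 1.822593… → 1.82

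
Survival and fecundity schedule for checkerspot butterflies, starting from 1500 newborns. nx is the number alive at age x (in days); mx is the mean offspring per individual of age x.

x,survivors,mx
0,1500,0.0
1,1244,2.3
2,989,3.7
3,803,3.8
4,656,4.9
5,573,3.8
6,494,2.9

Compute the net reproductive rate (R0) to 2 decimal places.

lx = nx/n0 = nx/1500: 1, 0.82933…, 0.65933…, 0.53533…, 0.43733…, 0.382, 0.32933…
lx·mx by age: 0, 1.907467…, 2.439533…, 2.034267…, 2.142933…, 1.4516, 0.955067…
R0 = Σ lx·mx = 10.930867… → 10.93

10.93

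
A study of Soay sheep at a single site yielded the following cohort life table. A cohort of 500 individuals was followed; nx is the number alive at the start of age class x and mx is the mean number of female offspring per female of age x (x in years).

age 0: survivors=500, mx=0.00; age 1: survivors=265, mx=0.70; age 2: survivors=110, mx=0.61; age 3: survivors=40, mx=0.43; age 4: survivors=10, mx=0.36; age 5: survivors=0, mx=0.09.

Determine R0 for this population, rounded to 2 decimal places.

0.55

lx = nx/n0 = nx/500: 1, 0.53, 0.22, 0.08, 0.02, 0
lx·mx by age: 0, 0.371, 0.1342, 0.0344, 0.0072, 0
R0 = Σ lx·mx = 0.5468 → 0.55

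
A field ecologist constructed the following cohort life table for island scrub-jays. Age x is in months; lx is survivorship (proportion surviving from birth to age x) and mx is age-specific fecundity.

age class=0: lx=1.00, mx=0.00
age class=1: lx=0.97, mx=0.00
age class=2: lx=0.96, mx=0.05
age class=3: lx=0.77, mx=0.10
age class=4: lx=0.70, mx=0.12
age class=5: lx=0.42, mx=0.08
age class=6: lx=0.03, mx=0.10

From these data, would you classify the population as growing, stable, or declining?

R0 = Σ lx·mx = 0 + 0 + 0.048 + 0.077 + 0.084 + 0.0336 + 0.003 = 0.2456
R0 < 1, so the population is declining.

declining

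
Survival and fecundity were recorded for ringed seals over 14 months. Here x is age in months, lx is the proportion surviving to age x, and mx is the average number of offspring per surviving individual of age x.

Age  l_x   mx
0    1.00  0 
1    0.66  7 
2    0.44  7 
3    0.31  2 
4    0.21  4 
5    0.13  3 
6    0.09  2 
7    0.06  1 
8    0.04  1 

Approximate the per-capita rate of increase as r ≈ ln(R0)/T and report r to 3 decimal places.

R0 = Σ lx·mx = 0 + 4.62 + 3.08 + 0.62 + 0.84 + 0.39 + 0.18 + 0.06 + 0.04 = 9.83
Σ x·lx·mx = 19.77; T = 19.77/9.83 = 2.01119…
r ≈ ln(R0)/T = ln(9.83)/2.01119… = 1.13636… → 1.136

1.136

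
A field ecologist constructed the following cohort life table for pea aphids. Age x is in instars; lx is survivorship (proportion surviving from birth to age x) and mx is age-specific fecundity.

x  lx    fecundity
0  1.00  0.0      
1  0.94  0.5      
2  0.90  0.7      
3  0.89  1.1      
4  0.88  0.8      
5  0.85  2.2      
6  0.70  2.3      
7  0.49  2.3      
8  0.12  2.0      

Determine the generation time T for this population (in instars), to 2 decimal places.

4.76

lx·mx: 0, 0.47, 0.63, 0.979, 0.704, 1.87, 1.61, 1.127, 0.24 → R0 = 7.63
x·lx·mx: 0, 0.47, 1.26, 2.937, 2.816, 9.35, 9.66, 7.889, 1.92 → Σ = 36.302
T = 36.302 / 7.63 = 4.757798… → 4.76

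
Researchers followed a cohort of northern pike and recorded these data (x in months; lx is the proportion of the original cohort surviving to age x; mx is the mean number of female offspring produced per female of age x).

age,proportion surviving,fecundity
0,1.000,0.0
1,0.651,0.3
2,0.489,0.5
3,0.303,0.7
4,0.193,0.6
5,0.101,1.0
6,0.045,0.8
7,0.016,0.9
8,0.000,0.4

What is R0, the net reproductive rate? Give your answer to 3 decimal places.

0.919

lx·mx by age: 0, 0.1953, 0.2445, 0.2121, 0.1158, 0.101, 0.036, 0.0144, 0
R0 = Σ lx·mx = 0.9191 → 0.919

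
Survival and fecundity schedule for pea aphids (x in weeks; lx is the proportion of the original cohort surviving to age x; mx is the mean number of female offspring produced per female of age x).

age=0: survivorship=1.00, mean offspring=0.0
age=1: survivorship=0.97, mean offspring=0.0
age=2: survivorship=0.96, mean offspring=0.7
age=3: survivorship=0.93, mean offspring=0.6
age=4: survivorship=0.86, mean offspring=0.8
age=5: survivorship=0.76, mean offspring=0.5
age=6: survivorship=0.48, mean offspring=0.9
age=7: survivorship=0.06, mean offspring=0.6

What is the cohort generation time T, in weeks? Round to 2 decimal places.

3.80

lx·mx: 0, 0, 0.672, 0.558, 0.688, 0.38, 0.432, 0.036 → R0 = 2.766
x·lx·mx: 0, 0, 1.344, 1.674, 2.752, 1.9, 2.592, 0.252 → Σ = 10.514
T = 10.514 / 2.766 = 3.801157… → 3.80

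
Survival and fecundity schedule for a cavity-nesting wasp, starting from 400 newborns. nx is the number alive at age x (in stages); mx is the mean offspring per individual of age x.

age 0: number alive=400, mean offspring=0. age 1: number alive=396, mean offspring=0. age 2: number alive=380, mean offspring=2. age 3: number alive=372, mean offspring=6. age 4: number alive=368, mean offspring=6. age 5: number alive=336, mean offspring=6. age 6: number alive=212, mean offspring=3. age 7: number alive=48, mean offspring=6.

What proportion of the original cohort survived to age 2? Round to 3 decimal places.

l_2 = n_2/n_0 = 380/400 = 0.95 → 0.950

0.950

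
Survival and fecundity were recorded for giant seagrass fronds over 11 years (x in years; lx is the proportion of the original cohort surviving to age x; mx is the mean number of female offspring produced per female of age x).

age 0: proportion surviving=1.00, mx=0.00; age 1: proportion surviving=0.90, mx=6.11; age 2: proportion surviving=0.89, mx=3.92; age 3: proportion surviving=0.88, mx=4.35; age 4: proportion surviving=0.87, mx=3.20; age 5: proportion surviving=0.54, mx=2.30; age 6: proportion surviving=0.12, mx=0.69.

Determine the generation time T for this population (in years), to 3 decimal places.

lx·mx: 0, 5.499, 3.4888, 3.828, 2.784, 1.242, 0.0828 → R0 = 16.9246
x·lx·mx: 0, 5.499, 6.9776, 11.484, 11.136, 6.21, 0.4968 → Σ = 41.8034
T = 41.8034 / 16.9246 = 2.469979… → 2.470

2.470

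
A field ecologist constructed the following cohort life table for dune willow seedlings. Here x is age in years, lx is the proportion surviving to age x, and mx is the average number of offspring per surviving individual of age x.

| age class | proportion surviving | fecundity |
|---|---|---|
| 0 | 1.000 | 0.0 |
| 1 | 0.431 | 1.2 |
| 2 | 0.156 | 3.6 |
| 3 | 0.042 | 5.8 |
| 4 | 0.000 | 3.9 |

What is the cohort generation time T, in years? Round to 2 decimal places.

lx·mx: 0, 0.5172, 0.5616, 0.2436, 0 → R0 = 1.3224
x·lx·mx: 0, 0.5172, 1.1232, 0.7308, 0 → Σ = 2.3712
T = 2.3712 / 1.3224 = 1.793103… → 1.79

1.79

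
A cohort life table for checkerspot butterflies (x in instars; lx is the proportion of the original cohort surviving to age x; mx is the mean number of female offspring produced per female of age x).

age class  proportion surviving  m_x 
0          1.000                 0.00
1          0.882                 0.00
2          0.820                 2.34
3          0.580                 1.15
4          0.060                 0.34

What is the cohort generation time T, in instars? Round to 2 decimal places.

2.27

lx·mx: 0, 0, 1.9188, 0.667, 0.0204 → R0 = 2.6062
x·lx·mx: 0, 0, 3.8376, 2.001, 0.0816 → Σ = 5.9202
T = 5.9202 / 2.6062 = 2.271583… → 2.27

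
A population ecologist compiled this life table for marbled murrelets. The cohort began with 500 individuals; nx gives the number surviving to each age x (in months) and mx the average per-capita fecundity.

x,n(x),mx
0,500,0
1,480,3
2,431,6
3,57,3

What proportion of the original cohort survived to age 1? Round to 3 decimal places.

0.960

l_1 = n_1/n_0 = 480/500 = 0.96 → 0.960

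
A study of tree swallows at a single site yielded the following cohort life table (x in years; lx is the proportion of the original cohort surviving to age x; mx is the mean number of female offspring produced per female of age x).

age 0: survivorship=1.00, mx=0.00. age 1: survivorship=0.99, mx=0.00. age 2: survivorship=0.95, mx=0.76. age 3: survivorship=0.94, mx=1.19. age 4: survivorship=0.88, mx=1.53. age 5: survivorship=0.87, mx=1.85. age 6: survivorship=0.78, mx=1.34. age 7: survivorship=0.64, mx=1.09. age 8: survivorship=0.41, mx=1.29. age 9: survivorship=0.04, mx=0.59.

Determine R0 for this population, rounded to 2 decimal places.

lx·mx by age: 0, 0, 0.722, 1.1186, 1.3464, 1.6095, 1.0452, 0.6976, 0.5289, 0.0236
R0 = Σ lx·mx = 7.0918 → 7.09

7.09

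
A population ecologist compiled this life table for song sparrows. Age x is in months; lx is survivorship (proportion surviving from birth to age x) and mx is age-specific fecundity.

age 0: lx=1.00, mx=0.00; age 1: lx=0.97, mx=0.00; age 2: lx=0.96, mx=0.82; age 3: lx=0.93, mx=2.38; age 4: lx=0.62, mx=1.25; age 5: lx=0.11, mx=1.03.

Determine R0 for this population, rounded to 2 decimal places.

3.89

lx·mx by age: 0, 0, 0.7872, 2.2134, 0.775, 0.1133
R0 = Σ lx·mx = 3.8889 → 3.89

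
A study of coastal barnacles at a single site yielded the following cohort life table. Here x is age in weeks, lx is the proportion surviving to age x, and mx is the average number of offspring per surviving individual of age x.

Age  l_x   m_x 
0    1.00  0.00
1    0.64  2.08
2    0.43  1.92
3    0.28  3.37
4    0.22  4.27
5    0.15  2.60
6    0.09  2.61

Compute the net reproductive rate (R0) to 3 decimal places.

4.665

lx·mx by age: 0, 1.3312, 0.8256, 0.9436, 0.9394, 0.39, 0.2349
R0 = Σ lx·mx = 4.6647 → 4.665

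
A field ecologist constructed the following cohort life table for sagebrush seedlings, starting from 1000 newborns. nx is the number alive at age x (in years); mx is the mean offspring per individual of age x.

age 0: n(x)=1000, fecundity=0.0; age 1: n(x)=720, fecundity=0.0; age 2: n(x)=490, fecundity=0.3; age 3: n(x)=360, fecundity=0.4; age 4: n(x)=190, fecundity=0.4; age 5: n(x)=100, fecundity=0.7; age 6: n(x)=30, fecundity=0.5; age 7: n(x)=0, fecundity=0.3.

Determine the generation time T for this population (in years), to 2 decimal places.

lx = nx/n0 = nx/1000: 1, 0.72, 0.49, 0.36, 0.19, 0.1, 0.03, 0
lx·mx: 0, 0, 0.147, 0.144, 0.076, 0.07, 0.015, 0 → R0 = 0.452
x·lx·mx: 0, 0, 0.294, 0.432, 0.304, 0.35, 0.09, 0 → Σ = 1.47
T = 1.47 / 0.452 = 3.252212… → 3.25

3.25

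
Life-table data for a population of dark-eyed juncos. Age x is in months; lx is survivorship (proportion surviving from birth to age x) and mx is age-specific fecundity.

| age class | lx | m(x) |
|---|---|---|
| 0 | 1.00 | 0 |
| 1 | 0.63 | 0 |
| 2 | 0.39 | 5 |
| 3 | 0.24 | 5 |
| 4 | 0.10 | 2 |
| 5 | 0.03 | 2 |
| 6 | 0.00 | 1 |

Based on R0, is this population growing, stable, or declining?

growing

R0 = Σ lx·mx = 0 + 0 + 1.95 + 1.2 + 0.2 + 0.06 + 0 = 3.41
R0 > 1, so the population is growing.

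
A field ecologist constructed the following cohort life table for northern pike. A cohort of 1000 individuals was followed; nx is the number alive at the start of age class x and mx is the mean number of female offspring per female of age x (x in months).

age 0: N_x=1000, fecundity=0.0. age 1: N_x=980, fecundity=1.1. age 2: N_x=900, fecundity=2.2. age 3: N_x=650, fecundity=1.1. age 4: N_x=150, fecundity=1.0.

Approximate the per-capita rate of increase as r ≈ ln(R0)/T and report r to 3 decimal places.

0.689

lx = nx/n0 = nx/1000: 1, 0.98, 0.9, 0.65, 0.15
R0 = Σ lx·mx = 0 + 1.078 + 1.98 + 0.715 + 0.15 = 3.923
Σ x·lx·mx = 7.783; T = 7.783/3.923 = 1.98394…
r ≈ ln(R0)/T = ln(3.923)/1.98394… = 0.68896… → 0.689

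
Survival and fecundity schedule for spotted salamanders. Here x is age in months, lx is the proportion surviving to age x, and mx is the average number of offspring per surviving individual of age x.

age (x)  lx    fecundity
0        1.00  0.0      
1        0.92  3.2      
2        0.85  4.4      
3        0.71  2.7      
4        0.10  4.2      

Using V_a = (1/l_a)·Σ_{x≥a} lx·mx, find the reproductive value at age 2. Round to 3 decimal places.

7.149

lx·mx for x ≥ 2: 3.74, 1.917, 0.42 → sum = 6.077
V_2 = 6.077 / l_2 = 6.077 / 0.85 = 7.149412… → 7.149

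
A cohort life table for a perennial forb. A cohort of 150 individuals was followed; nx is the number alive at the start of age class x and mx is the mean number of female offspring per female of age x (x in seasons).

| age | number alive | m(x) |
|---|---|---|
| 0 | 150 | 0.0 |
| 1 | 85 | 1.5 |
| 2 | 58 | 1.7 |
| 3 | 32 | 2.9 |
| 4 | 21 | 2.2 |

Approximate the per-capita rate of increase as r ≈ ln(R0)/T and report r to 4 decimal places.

lx = nx/n0 = nx/150: 1, 0.56667…, 0.38667…, 0.21333…, 0.14
R0 = Σ lx·mx = 0 + 0.85… + 0.65733… + 0.61867… + 0.308 = 2.434…
Σ x·lx·mx = 5.252667…; T = 5.252667…/2.434… = 2.15804…
r ≈ ln(R0)/T = ln(2.434…)/2.15804… = 0.412196… → 0.4122

0.4122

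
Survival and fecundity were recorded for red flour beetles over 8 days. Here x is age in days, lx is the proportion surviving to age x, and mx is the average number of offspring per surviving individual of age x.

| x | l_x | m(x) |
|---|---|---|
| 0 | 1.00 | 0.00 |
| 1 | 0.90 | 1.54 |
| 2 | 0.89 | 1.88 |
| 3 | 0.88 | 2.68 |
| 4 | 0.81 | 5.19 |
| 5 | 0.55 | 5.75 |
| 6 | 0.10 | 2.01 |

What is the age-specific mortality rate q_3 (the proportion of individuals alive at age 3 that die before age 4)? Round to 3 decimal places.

0.080

q_3 = (l_3 − l_4) / l_3 = (0.88 − 0.81) / 0.88
     = 0.07 / 0.88 = 0.079545… → 0.080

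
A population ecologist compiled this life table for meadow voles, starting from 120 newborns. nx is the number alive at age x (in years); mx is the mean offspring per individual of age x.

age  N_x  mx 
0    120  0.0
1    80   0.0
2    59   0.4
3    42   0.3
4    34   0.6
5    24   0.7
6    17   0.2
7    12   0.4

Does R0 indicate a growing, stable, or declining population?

declining

lx = nx/n0 = nx/120: 1, 0.66667…, 0.49167…, 0.35, 0.28333…, 0.2, 0.14167…, 0.1
R0 = Σ lx·mx = 0 + 0 + 0.196667… + 0.105 + 0.17… + 0.14 + 0.028333… + 0.04 = 0.68…
R0 < 1, so the population is declining.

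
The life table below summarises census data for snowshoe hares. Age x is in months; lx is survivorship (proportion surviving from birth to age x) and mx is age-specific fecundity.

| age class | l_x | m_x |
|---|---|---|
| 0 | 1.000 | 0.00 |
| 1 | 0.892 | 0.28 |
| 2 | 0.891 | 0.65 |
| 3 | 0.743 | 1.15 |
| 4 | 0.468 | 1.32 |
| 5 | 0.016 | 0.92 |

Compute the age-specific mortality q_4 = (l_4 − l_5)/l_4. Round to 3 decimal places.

q_4 = (l_4 − l_5) / l_4 = (0.468 − 0.016) / 0.468
     = 0.452 / 0.468 = 0.965812… → 0.966

0.966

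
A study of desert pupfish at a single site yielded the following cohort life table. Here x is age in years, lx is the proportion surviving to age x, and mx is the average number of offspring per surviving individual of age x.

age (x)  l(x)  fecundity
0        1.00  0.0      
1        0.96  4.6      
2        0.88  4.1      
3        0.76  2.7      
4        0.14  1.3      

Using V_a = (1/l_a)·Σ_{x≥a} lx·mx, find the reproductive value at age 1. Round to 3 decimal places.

lx·mx for x ≥ 1: 4.416, 3.608, 2.052, 0.182 → sum = 10.258
V_1 = 10.258 / l_1 = 10.258 / 0.96 = 10.685417… → 10.685

10.685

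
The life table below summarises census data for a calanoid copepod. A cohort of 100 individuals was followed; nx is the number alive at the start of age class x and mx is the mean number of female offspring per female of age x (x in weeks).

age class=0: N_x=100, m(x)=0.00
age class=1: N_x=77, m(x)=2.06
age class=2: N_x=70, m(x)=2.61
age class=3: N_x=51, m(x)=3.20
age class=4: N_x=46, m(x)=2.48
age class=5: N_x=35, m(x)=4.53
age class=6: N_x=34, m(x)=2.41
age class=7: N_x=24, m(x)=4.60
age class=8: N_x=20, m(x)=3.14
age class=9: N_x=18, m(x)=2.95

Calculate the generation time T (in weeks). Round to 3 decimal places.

lx = nx/n0 = nx/100: 1, 0.77, 0.7, 0.51, 0.46, 0.35, 0.34, 0.24, 0.2, 0.18
lx·mx: 0, 1.5862, 1.827, 1.632, 1.1408, 1.5855, 0.8194, 1.104, 0.628, 0.531 → R0 = 10.8539
x·lx·mx: 0, 1.5862, 3.654, 4.896, 4.5632, 7.9275, 4.9164, 7.728, 5.024, 4.779 → Σ = 45.0743
T = 45.0743 / 10.8539 = 4.152821… → 4.153

4.153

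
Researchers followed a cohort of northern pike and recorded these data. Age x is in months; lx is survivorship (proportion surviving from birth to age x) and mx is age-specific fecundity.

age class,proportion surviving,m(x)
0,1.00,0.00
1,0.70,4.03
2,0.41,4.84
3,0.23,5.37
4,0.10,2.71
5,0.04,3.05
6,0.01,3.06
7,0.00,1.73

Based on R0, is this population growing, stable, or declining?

R0 = Σ lx·mx = 0 + 2.821 + 1.9844 + 1.2351 + 0.271 + 0.122 + 0.0306 + 0 = 6.4641
R0 > 1, so the population is growing.

growing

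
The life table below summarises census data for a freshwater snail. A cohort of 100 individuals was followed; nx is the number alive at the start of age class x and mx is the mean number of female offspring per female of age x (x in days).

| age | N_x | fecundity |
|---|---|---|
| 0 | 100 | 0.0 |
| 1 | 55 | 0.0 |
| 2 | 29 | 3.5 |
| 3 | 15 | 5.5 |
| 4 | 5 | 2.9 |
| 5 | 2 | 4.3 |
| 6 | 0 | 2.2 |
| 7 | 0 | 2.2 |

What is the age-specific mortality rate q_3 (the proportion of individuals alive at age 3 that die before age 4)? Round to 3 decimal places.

lx = nx/n0 = nx/100: 1, 0.55, 0.29, 0.15, 0.05, 0.02, 0, 0
q_3 = (l_3 − l_4) / l_3 = (0.15 − 0.05) / 0.15
     = 0.1 / 0.15 = 0.666667… → 0.667

0.667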